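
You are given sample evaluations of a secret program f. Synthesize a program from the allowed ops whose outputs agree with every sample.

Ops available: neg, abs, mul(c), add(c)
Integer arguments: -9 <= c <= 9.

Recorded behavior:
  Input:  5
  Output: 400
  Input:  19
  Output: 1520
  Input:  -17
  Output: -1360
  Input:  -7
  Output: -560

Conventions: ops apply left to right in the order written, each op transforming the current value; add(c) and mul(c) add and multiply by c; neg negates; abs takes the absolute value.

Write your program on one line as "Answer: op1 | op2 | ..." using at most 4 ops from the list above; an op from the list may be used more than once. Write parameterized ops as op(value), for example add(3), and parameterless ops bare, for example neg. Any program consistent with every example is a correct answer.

mul(-5) | mul(2) | mul(-8)

Check, running the answer program on each example:
  5 -> -25 -> -50 -> 400
  19 -> -95 -> -190 -> 1520
  -17 -> 85 -> 170 -> -1360
  -7 -> 35 -> 70 -> -560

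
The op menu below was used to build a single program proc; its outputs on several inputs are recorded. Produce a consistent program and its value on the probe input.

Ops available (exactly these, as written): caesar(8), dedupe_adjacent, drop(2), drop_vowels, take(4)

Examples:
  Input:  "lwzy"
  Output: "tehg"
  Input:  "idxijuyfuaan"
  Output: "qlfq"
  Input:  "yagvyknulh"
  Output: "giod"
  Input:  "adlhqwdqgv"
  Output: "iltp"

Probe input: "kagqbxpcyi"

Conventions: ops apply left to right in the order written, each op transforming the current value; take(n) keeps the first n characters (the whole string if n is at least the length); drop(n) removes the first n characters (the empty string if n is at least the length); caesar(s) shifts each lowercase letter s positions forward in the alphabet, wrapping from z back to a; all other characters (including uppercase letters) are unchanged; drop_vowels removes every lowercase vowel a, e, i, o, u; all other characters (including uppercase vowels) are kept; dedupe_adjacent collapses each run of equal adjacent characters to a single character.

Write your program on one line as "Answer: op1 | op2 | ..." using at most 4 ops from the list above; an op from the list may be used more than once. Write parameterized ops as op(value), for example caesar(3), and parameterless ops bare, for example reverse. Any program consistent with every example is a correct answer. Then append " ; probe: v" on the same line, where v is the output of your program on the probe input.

dedupe_adjacent | caesar(8) | take(4) ; probe: "sioy"

Check, running the answer program on each example:
  "lwzy" -> "lwzy" -> "tehg" -> "tehg"
  "idxijuyfuaan" -> "idxijuyfuan" -> "qlfqrcgnciv" -> "qlfq"
  "yagvyknulh" -> "yagvyknulh" -> "giodgsvctp" -> "giod"
  "adlhqwdqgv" -> "adlhqwdqgv" -> "iltpyelyod" -> "iltp"
  probe: "kagqbxpcyi" -> "kagqbxpcyi" -> "sioyjfxkgq" -> "sioy"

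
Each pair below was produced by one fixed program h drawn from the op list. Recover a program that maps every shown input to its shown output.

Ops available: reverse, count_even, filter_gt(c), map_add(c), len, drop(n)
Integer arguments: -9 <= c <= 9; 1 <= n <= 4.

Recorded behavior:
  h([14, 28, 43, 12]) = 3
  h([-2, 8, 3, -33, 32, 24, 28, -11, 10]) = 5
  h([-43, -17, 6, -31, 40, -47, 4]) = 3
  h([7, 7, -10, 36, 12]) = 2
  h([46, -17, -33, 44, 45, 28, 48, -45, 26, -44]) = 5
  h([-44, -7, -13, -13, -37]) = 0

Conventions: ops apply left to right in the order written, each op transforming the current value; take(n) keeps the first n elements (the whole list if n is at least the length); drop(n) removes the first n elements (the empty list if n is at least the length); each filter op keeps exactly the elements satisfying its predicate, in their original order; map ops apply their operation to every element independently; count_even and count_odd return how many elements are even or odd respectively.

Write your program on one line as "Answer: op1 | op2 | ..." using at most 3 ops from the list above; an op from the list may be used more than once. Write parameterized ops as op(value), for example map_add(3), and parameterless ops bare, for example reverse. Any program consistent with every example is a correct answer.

filter_gt(-4) | filter_gt(1) | count_even

Check, running the answer program on each example:
  [14, 28, 43, 12] -> [14, 28, 43, 12] -> [14, 28, 43, 12] -> 3
  [-2, 8, 3, -33, 32, 24, 28, -11, 10] -> [-2, 8, 3, 32, 24, 28, 10] -> [8, 3, 32, 24, 28, 10] -> 5
  [-43, -17, 6, -31, 40, -47, 4] -> [6, 40, 4] -> [6, 40, 4] -> 3
  [7, 7, -10, 36, 12] -> [7, 7, 36, 12] -> [7, 7, 36, 12] -> 2
  [46, -17, -33, 44, 45, 28, 48, -45, 26, -44] -> [46, 44, 45, 28, 48, 26] -> [46, 44, 45, 28, 48, 26] -> 5
  [-44, -7, -13, -13, -37] -> [] -> [] -> 0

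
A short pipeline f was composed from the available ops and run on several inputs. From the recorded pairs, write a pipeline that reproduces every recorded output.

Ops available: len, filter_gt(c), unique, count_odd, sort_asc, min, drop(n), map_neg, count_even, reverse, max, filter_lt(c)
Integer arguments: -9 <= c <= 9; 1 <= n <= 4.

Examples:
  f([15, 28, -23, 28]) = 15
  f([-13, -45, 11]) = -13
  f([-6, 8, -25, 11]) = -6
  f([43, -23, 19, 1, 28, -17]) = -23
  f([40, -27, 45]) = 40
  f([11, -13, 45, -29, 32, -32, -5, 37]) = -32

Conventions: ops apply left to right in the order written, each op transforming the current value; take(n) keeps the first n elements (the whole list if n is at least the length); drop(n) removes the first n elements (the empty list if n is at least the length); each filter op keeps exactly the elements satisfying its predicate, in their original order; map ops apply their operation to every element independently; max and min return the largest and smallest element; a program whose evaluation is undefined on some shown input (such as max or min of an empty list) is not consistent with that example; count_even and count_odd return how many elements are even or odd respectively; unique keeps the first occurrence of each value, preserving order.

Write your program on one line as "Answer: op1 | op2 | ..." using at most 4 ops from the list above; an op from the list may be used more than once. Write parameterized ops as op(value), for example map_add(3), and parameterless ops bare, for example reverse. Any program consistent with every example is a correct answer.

reverse | drop(2) | min

Check, running the answer program on each example:
  [15, 28, -23, 28] -> [28, -23, 28, 15] -> [28, 15] -> 15
  [-13, -45, 11] -> [11, -45, -13] -> [-13] -> -13
  [-6, 8, -25, 11] -> [11, -25, 8, -6] -> [8, -6] -> -6
  [43, -23, 19, 1, 28, -17] -> [-17, 28, 1, 19, -23, 43] -> [1, 19, -23, 43] -> -23
  [40, -27, 45] -> [45, -27, 40] -> [40] -> 40
  [11, -13, 45, -29, 32, -32, -5, 37] -> [37, -5, -32, 32, -29, 45, -13, 11] -> [-32, 32, -29, 45, -13, 11] -> -32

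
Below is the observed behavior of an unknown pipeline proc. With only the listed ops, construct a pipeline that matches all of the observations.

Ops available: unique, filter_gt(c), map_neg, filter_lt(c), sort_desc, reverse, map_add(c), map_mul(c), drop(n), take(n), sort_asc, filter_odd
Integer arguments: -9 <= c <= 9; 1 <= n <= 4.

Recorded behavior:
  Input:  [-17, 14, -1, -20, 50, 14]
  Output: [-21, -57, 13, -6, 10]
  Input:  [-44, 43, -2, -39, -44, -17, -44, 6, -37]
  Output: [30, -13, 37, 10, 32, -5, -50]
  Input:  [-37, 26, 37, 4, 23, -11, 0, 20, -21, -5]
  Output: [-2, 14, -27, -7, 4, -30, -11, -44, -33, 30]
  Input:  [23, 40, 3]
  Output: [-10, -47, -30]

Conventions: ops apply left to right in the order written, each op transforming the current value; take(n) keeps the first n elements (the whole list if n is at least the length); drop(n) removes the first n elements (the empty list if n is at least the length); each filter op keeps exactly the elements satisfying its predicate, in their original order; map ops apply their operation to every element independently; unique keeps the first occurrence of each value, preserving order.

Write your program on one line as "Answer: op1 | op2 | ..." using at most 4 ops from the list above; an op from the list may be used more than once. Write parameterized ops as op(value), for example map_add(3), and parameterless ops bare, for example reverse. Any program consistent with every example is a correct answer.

reverse | unique | map_add(7) | map_neg

Check, running the answer program on each example:
  [-17, 14, -1, -20, 50, 14] -> [14, 50, -20, -1, 14, -17] -> [14, 50, -20, -1, -17] -> [21, 57, -13, 6, -10] -> [-21, -57, 13, -6, 10]
  [-44, 43, -2, -39, -44, -17, -44, 6, -37] -> [-37, 6, -44, -17, -44, -39, -2, 43, -44] -> [-37, 6, -44, -17, -39, -2, 43] -> [-30, 13, -37, -10, -32, 5, 50] -> [30, -13, 37, 10, 32, -5, -50]
  [-37, 26, 37, 4, 23, -11, 0, 20, -21, -5] -> [-5, -21, 20, 0, -11, 23, 4, 37, 26, -37] -> [-5, -21, 20, 0, -11, 23, 4, 37, 26, -37] -> [2, -14, 27, 7, -4, 30, 11, 44, 33, -30] -> [-2, 14, -27, -7, 4, -30, -11, -44, -33, 30]
  [23, 40, 3] -> [3, 40, 23] -> [3, 40, 23] -> [10, 47, 30] -> [-10, -47, -30]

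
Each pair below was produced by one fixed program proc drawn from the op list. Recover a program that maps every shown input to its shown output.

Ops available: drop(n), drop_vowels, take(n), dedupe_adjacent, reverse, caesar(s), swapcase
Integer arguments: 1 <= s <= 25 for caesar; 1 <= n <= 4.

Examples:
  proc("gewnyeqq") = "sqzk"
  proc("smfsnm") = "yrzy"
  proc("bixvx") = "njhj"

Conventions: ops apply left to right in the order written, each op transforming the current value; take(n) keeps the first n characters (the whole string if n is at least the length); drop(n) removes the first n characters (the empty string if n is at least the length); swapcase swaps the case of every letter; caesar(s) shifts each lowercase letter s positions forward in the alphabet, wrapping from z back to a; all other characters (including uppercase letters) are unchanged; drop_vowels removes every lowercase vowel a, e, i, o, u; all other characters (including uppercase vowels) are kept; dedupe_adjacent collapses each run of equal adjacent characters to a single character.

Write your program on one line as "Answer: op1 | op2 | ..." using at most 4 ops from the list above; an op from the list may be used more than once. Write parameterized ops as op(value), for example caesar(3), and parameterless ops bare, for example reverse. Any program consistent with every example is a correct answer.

caesar(12) | drop_vowels | take(4)

Check, running the answer program on each example:
  "gewnyeqq" -> "sqizkqcc" -> "sqzkqcc" -> "sqzk"
  "smfsnm" -> "eyrezy" -> "yrzy" -> "yrzy"
  "bixvx" -> "nujhj" -> "njhj" -> "njhj"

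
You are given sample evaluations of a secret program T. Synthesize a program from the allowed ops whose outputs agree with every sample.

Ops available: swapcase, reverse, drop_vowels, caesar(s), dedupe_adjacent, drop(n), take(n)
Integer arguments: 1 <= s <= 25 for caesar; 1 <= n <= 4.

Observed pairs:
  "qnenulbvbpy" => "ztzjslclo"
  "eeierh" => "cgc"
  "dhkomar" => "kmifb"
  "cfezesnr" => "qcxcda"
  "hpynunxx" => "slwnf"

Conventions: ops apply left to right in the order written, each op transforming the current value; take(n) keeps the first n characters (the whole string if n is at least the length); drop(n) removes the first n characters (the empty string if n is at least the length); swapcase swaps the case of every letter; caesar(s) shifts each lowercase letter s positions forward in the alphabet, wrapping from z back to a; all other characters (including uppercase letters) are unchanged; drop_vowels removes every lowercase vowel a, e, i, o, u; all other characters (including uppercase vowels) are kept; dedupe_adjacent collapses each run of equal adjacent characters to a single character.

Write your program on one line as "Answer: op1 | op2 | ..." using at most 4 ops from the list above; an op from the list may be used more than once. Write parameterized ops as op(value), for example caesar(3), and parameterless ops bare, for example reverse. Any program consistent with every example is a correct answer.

dedupe_adjacent | caesar(24) | reverse | drop(2)

Check, running the answer program on each example:
  "qnenulbvbpy" -> "qnenulbvbpy" -> "olclsjztznw" -> "wnztzjslclo" -> "ztzjslclo"
  "eeierh" -> "eierh" -> "cgcpf" -> "fpcgc" -> "cgc"
  "dhkomar" -> "dhkomar" -> "bfimkyp" -> "pykmifb" -> "kmifb"
  "cfezesnr" -> "cfezesnr" -> "adcxcqlp" -> "plqcxcda" -> "qcxcda"
  "hpynunxx" -> "hpynunx" -> "fnwlslv" -> "vlslwnf" -> "slwnf"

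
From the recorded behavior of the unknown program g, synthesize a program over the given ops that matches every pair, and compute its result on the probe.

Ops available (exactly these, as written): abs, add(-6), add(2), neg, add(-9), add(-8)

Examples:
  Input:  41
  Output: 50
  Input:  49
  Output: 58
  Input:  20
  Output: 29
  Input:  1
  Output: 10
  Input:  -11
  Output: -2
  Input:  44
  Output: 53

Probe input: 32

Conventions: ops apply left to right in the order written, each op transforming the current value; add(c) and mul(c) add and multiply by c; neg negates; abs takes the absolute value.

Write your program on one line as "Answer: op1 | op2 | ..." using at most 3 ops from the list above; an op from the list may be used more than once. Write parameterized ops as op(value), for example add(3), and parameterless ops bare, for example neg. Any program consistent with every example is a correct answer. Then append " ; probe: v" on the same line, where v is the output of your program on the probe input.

neg | add(-9) | neg ; probe: 41

Check, running the answer program on each example:
  41 -> -41 -> -50 -> 50
  49 -> -49 -> -58 -> 58
  20 -> -20 -> -29 -> 29
  1 -> -1 -> -10 -> 10
  -11 -> 11 -> 2 -> -2
  44 -> -44 -> -53 -> 53
  probe: 32 -> -32 -> -41 -> 41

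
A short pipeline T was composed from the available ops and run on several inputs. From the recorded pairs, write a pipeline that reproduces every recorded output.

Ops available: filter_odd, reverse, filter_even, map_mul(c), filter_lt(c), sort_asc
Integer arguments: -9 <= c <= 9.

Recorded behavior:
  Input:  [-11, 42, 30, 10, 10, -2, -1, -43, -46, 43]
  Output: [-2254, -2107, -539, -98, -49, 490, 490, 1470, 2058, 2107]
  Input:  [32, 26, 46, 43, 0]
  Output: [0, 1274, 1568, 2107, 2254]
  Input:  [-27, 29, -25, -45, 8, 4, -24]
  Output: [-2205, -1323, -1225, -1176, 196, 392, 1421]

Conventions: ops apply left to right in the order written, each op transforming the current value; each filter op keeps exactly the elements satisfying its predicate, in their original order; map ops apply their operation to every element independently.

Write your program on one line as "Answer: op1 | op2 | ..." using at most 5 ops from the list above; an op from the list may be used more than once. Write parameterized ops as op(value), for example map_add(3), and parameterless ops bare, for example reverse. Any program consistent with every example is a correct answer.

sort_asc | map_mul(-7) | reverse | map_mul(-7) | sort_asc

Check, running the answer program on each example:
  [-11, 42, 30, 10, 10, -2, -1, -43, -46, 43] -> [-46, -43, -11, -2, -1, 10, 10, 30, 42, 43] -> [322, 301, 77, 14, 7, -70, -70, -210, -294, -301] -> [-301, -294, -210, -70, -70, 7, 14, 77, 301, 322] -> [2107, 2058, 1470, 490, 490, -49, -98, -539, -2107, -2254] -> [-2254, -2107, -539, -98, -49, 490, 490, 1470, 2058, 2107]
  [32, 26, 46, 43, 0] -> [0, 26, 32, 43, 46] -> [0, -182, -224, -301, -322] -> [-322, -301, -224, -182, 0] -> [2254, 2107, 1568, 1274, 0] -> [0, 1274, 1568, 2107, 2254]
  [-27, 29, -25, -45, 8, 4, -24] -> [-45, -27, -25, -24, 4, 8, 29] -> [315, 189, 175, 168, -28, -56, -203] -> [-203, -56, -28, 168, 175, 189, 315] -> [1421, 392, 196, -1176, -1225, -1323, -2205] -> [-2205, -1323, -1225, -1176, 196, 392, 1421]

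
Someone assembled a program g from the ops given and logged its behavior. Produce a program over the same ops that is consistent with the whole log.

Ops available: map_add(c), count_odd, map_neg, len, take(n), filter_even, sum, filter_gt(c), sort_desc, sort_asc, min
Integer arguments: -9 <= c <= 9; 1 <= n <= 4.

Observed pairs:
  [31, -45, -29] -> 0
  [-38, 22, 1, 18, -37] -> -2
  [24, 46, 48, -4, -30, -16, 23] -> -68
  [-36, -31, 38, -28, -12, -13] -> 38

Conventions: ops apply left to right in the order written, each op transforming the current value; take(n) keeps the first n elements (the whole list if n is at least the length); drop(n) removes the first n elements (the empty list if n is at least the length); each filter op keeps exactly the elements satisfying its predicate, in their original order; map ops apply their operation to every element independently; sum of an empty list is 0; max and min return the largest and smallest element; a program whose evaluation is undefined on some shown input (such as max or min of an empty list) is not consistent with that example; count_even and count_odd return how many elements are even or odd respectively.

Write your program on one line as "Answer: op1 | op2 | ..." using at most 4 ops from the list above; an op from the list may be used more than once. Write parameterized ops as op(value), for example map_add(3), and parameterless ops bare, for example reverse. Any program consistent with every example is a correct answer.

filter_even | map_neg | sum

Check, running the answer program on each example:
  [31, -45, -29] -> [] -> [] -> 0
  [-38, 22, 1, 18, -37] -> [-38, 22, 18] -> [38, -22, -18] -> -2
  [24, 46, 48, -4, -30, -16, 23] -> [24, 46, 48, -4, -30, -16] -> [-24, -46, -48, 4, 30, 16] -> -68
  [-36, -31, 38, -28, -12, -13] -> [-36, 38, -28, -12] -> [36, -38, 28, 12] -> 38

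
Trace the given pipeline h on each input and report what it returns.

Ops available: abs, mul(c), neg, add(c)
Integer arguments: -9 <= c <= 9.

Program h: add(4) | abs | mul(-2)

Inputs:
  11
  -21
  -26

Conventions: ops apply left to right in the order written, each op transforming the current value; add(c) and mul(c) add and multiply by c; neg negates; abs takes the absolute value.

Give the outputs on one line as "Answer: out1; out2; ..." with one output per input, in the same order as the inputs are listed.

-30; -34; -44

Execution, op by op:
  11 -> 15 -> 15 -> -30
  -21 -> -17 -> 17 -> -34
  -26 -> -22 -> 22 -> -44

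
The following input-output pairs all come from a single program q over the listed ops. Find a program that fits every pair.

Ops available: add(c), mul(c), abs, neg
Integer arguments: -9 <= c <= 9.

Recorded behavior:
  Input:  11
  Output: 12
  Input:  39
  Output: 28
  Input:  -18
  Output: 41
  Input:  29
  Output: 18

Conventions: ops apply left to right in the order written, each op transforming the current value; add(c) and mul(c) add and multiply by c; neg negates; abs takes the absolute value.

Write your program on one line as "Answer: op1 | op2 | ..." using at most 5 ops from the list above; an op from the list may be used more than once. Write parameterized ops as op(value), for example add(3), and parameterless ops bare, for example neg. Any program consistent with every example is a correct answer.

add(-9) | add(-8) | abs | add(6)

Check, running the answer program on each example:
  11 -> 2 -> -6 -> 6 -> 12
  39 -> 30 -> 22 -> 22 -> 28
  -18 -> -27 -> -35 -> 35 -> 41
  29 -> 20 -> 12 -> 12 -> 18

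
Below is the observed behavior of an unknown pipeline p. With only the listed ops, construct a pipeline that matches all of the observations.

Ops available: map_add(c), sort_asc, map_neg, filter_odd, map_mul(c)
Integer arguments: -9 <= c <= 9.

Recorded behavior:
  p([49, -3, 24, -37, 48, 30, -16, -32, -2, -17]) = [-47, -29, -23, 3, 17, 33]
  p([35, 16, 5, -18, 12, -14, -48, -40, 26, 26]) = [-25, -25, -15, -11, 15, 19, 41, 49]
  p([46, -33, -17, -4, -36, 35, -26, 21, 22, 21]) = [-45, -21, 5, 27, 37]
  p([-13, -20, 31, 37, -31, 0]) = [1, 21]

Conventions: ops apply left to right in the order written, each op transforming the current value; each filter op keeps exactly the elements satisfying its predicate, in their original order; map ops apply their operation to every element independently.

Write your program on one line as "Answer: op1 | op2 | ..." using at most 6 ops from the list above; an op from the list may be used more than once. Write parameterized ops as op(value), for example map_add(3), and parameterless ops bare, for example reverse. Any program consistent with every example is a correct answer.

sort_asc | map_neg | sort_asc | map_add(1) | filter_odd

Check, running the answer program on each example:
  [49, -3, 24, -37, 48, 30, -16, -32, -2, -17] -> [-37, -32, -17, -16, -3, -2, 24, 30, 48, 49] -> [37, 32, 17, 16, 3, 2, -24, -30, -48, -49] -> [-49, -48, -30, -24, 2, 3, 16, 17, 32, 37] -> [-48, -47, -29, -23, 3, 4, 17, 18, 33, 38] -> [-47, -29, -23, 3, 17, 33]
  [35, 16, 5, -18, 12, -14, -48, -40, 26, 26] -> [-48, -40, -18, -14, 5, 12, 16, 26, 26, 35] -> [48, 40, 18, 14, -5, -12, -16, -26, -26, -35] -> [-35, -26, -26, -16, -12, -5, 14, 18, 40, 48] -> [-34, -25, -25, -15, -11, -4, 15, 19, 41, 49] -> [-25, -25, -15, -11, 15, 19, 41, 49]
  [46, -33, -17, -4, -36, 35, -26, 21, 22, 21] -> [-36, -33, -26, -17, -4, 21, 21, 22, 35, 46] -> [36, 33, 26, 17, 4, -21, -21, -22, -35, -46] -> [-46, -35, -22, -21, -21, 4, 17, 26, 33, 36] -> [-45, -34, -21, -20, -20, 5, 18, 27, 34, 37] -> [-45, -21, 5, 27, 37]
  [-13, -20, 31, 37, -31, 0] -> [-31, -20, -13, 0, 31, 37] -> [31, 20, 13, 0, -31, -37] -> [-37, -31, 0, 13, 20, 31] -> [-36, -30, 1, 14, 21, 32] -> [1, 21]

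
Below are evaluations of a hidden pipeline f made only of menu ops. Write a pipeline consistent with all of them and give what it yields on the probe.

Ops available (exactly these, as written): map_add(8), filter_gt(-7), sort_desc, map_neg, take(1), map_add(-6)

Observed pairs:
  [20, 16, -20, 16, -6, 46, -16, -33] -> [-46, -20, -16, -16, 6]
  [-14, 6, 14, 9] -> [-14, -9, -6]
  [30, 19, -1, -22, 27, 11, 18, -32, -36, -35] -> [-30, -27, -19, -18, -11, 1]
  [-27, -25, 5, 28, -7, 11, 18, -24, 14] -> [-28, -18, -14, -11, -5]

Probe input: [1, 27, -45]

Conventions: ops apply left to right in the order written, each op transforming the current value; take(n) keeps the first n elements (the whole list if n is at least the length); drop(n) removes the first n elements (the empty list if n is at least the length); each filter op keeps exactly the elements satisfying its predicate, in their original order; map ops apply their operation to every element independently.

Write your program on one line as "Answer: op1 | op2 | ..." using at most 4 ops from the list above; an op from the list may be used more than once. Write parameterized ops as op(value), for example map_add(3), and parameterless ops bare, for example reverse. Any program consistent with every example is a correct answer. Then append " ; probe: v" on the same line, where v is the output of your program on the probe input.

sort_desc | filter_gt(-7) | map_neg ; probe: [-27, -1]

Check, running the answer program on each example:
  [20, 16, -20, 16, -6, 46, -16, -33] -> [46, 20, 16, 16, -6, -16, -20, -33] -> [46, 20, 16, 16, -6] -> [-46, -20, -16, -16, 6]
  [-14, 6, 14, 9] -> [14, 9, 6, -14] -> [14, 9, 6] -> [-14, -9, -6]
  [30, 19, -1, -22, 27, 11, 18, -32, -36, -35] -> [30, 27, 19, 18, 11, -1, -22, -32, -35, -36] -> [30, 27, 19, 18, 11, -1] -> [-30, -27, -19, -18, -11, 1]
  [-27, -25, 5, 28, -7, 11, 18, -24, 14] -> [28, 18, 14, 11, 5, -7, -24, -25, -27] -> [28, 18, 14, 11, 5] -> [-28, -18, -14, -11, -5]
  probe: [1, 27, -45] -> [27, 1, -45] -> [27, 1] -> [-27, -1]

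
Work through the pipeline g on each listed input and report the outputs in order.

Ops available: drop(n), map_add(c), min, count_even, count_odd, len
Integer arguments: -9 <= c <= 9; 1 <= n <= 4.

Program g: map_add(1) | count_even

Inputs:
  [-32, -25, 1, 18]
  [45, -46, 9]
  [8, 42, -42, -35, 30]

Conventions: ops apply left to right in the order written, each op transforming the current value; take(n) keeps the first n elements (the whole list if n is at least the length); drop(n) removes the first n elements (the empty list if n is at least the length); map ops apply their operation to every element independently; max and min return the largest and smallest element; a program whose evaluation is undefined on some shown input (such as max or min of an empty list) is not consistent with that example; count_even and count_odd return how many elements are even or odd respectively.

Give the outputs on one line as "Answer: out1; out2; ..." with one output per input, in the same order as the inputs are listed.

Execution, op by op:
  [-32, -25, 1, 18] -> [-31, -24, 2, 19] -> 2
  [45, -46, 9] -> [46, -45, 10] -> 2
  [8, 42, -42, -35, 30] -> [9, 43, -41, -34, 31] -> 1

2; 2; 1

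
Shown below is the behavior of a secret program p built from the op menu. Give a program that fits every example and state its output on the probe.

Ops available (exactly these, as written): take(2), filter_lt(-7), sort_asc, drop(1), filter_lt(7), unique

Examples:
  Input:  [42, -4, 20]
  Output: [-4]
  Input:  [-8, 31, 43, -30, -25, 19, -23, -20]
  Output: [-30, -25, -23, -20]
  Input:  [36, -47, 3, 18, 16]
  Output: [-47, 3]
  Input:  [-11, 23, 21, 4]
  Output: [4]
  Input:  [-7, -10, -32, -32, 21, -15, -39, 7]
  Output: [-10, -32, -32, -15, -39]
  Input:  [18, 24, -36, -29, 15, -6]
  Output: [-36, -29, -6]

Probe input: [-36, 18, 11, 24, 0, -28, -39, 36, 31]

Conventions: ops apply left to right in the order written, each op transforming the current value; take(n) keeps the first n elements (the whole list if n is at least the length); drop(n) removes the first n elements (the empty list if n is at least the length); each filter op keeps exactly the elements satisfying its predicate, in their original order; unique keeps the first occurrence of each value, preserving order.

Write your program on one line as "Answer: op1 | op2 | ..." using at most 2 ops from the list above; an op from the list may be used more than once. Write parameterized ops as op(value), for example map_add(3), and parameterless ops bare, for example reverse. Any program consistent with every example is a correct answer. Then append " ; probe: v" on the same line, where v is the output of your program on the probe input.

drop(1) | filter_lt(7) ; probe: [0, -28, -39]

Check, running the answer program on each example:
  [42, -4, 20] -> [-4, 20] -> [-4]
  [-8, 31, 43, -30, -25, 19, -23, -20] -> [31, 43, -30, -25, 19, -23, -20] -> [-30, -25, -23, -20]
  [36, -47, 3, 18, 16] -> [-47, 3, 18, 16] -> [-47, 3]
  [-11, 23, 21, 4] -> [23, 21, 4] -> [4]
  [-7, -10, -32, -32, 21, -15, -39, 7] -> [-10, -32, -32, 21, -15, -39, 7] -> [-10, -32, -32, -15, -39]
  [18, 24, -36, -29, 15, -6] -> [24, -36, -29, 15, -6] -> [-36, -29, -6]
  probe: [-36, 18, 11, 24, 0, -28, -39, 36, 31] -> [18, 11, 24, 0, -28, -39, 36, 31] -> [0, -28, -39]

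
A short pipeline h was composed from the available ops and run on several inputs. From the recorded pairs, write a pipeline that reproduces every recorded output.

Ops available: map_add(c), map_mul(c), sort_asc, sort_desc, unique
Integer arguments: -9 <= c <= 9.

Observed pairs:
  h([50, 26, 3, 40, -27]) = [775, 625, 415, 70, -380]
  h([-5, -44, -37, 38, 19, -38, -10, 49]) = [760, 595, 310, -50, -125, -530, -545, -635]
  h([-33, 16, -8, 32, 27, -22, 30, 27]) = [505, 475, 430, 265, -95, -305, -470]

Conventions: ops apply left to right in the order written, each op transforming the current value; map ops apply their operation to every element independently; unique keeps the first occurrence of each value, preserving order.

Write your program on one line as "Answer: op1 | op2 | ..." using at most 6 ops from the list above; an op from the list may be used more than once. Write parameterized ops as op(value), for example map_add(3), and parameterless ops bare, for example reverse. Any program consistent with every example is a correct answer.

map_mul(-3) | map_add(-5) | map_mul(-5) | unique | sort_desc

Check, running the answer program on each example:
  [50, 26, 3, 40, -27] -> [-150, -78, -9, -120, 81] -> [-155, -83, -14, -125, 76] -> [775, 415, 70, 625, -380] -> [775, 415, 70, 625, -380] -> [775, 625, 415, 70, -380]
  [-5, -44, -37, 38, 19, -38, -10, 49] -> [15, 132, 111, -114, -57, 114, 30, -147] -> [10, 127, 106, -119, -62, 109, 25, -152] -> [-50, -635, -530, 595, 310, -545, -125, 760] -> [-50, -635, -530, 595, 310, -545, -125, 760] -> [760, 595, 310, -50, -125, -530, -545, -635]
  [-33, 16, -8, 32, 27, -22, 30, 27] -> [99, -48, 24, -96, -81, 66, -90, -81] -> [94, -53, 19, -101, -86, 61, -95, -86] -> [-470, 265, -95, 505, 430, -305, 475, 430] -> [-470, 265, -95, 505, 430, -305, 475] -> [505, 475, 430, 265, -95, -305, -470]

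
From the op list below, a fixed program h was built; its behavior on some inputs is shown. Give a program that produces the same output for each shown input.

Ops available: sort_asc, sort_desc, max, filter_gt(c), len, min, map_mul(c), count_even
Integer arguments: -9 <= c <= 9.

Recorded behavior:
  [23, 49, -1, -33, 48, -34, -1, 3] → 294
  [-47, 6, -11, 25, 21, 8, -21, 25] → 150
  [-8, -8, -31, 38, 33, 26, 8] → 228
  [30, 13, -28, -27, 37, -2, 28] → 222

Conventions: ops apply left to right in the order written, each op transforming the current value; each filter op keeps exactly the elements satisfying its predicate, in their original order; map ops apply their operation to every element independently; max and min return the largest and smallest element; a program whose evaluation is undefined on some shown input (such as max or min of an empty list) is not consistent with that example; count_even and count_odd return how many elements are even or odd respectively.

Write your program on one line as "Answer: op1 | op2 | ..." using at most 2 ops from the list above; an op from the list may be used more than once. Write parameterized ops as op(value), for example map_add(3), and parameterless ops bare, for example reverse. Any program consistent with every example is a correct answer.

map_mul(6) | max

Check, running the answer program on each example:
  [23, 49, -1, -33, 48, -34, -1, 3] -> [138, 294, -6, -198, 288, -204, -6, 18] -> 294
  [-47, 6, -11, 25, 21, 8, -21, 25] -> [-282, 36, -66, 150, 126, 48, -126, 150] -> 150
  [-8, -8, -31, 38, 33, 26, 8] -> [-48, -48, -186, 228, 198, 156, 48] -> 228
  [30, 13, -28, -27, 37, -2, 28] -> [180, 78, -168, -162, 222, -12, 168] -> 222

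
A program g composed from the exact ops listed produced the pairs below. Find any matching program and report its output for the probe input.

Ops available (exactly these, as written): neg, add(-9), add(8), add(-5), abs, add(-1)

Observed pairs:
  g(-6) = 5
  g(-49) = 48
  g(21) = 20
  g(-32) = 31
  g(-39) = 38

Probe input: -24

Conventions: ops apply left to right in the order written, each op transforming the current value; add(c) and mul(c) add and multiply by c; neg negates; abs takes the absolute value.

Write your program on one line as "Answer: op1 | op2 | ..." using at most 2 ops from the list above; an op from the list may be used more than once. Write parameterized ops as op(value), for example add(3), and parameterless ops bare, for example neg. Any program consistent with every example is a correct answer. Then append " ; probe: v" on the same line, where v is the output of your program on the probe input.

abs | add(-1) ; probe: 23

Check, running the answer program on each example:
  -6 -> 6 -> 5
  -49 -> 49 -> 48
  21 -> 21 -> 20
  -32 -> 32 -> 31
  -39 -> 39 -> 38
  probe: -24 -> 24 -> 23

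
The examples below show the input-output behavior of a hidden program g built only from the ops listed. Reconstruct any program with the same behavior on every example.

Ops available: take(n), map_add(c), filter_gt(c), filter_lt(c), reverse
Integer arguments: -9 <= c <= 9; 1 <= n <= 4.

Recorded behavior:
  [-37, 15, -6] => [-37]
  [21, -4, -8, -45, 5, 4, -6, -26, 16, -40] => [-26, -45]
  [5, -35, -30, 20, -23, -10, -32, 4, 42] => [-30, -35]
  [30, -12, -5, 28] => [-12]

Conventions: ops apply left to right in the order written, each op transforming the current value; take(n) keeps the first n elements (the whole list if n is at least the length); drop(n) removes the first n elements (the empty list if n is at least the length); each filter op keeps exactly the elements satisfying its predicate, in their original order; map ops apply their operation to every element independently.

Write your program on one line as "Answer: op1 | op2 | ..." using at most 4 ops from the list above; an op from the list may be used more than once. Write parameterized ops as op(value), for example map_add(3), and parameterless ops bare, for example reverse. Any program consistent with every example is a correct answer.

filter_lt(-5) | filter_lt(-8) | take(2) | reverse

Check, running the answer program on each example:
  [-37, 15, -6] -> [-37, -6] -> [-37] -> [-37] -> [-37]
  [21, -4, -8, -45, 5, 4, -6, -26, 16, -40] -> [-8, -45, -6, -26, -40] -> [-45, -26, -40] -> [-45, -26] -> [-26, -45]
  [5, -35, -30, 20, -23, -10, -32, 4, 42] -> [-35, -30, -23, -10, -32] -> [-35, -30, -23, -10, -32] -> [-35, -30] -> [-30, -35]
  [30, -12, -5, 28] -> [-12] -> [-12] -> [-12] -> [-12]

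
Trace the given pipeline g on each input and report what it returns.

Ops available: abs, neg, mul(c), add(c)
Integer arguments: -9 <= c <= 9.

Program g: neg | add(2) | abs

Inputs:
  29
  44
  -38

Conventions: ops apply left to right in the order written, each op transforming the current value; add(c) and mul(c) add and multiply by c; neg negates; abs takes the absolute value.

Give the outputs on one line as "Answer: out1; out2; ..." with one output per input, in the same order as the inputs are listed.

27; 42; 40

Execution, op by op:
  29 -> -29 -> -27 -> 27
  44 -> -44 -> -42 -> 42
  -38 -> 38 -> 40 -> 40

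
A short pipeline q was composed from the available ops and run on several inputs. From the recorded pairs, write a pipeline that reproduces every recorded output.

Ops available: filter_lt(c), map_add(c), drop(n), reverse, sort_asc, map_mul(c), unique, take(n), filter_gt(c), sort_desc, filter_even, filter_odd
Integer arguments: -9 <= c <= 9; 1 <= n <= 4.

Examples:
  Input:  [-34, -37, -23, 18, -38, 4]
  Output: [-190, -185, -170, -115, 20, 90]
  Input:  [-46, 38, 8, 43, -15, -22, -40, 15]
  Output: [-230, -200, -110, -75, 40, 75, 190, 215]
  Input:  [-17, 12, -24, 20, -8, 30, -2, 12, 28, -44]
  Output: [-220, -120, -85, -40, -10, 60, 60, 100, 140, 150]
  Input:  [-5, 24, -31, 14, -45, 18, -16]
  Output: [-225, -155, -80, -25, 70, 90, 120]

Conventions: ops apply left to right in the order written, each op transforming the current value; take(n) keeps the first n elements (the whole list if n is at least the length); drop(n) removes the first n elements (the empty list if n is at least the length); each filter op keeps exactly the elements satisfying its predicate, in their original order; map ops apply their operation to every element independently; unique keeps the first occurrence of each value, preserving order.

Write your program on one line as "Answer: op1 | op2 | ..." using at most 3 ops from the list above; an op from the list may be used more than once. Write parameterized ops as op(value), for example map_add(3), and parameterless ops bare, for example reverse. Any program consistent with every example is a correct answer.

sort_desc | map_mul(5) | sort_asc

Check, running the answer program on each example:
  [-34, -37, -23, 18, -38, 4] -> [18, 4, -23, -34, -37, -38] -> [90, 20, -115, -170, -185, -190] -> [-190, -185, -170, -115, 20, 90]
  [-46, 38, 8, 43, -15, -22, -40, 15] -> [43, 38, 15, 8, -15, -22, -40, -46] -> [215, 190, 75, 40, -75, -110, -200, -230] -> [-230, -200, -110, -75, 40, 75, 190, 215]
  [-17, 12, -24, 20, -8, 30, -2, 12, 28, -44] -> [30, 28, 20, 12, 12, -2, -8, -17, -24, -44] -> [150, 140, 100, 60, 60, -10, -40, -85, -120, -220] -> [-220, -120, -85, -40, -10, 60, 60, 100, 140, 150]
  [-5, 24, -31, 14, -45, 18, -16] -> [24, 18, 14, -5, -16, -31, -45] -> [120, 90, 70, -25, -80, -155, -225] -> [-225, -155, -80, -25, 70, 90, 120]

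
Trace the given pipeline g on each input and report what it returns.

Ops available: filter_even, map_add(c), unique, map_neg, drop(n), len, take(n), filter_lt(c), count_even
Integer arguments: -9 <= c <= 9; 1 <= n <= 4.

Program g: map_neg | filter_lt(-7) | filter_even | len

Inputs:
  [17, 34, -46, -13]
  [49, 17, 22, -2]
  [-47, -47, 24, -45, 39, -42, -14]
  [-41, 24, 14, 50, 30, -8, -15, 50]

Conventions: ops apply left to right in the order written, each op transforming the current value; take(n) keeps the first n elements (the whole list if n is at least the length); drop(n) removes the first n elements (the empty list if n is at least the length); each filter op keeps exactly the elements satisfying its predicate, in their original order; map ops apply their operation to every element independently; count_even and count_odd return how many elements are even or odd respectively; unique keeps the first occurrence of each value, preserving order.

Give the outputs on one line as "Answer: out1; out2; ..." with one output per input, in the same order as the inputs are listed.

1; 1; 1; 5

Execution, op by op:
  [17, 34, -46, -13] -> [-17, -34, 46, 13] -> [-17, -34] -> [-34] -> 1
  [49, 17, 22, -2] -> [-49, -17, -22, 2] -> [-49, -17, -22] -> [-22] -> 1
  [-47, -47, 24, -45, 39, -42, -14] -> [47, 47, -24, 45, -39, 42, 14] -> [-24, -39] -> [-24] -> 1
  [-41, 24, 14, 50, 30, -8, -15, 50] -> [41, -24, -14, -50, -30, 8, 15, -50] -> [-24, -14, -50, -30, -50] -> [-24, -14, -50, -30, -50] -> 5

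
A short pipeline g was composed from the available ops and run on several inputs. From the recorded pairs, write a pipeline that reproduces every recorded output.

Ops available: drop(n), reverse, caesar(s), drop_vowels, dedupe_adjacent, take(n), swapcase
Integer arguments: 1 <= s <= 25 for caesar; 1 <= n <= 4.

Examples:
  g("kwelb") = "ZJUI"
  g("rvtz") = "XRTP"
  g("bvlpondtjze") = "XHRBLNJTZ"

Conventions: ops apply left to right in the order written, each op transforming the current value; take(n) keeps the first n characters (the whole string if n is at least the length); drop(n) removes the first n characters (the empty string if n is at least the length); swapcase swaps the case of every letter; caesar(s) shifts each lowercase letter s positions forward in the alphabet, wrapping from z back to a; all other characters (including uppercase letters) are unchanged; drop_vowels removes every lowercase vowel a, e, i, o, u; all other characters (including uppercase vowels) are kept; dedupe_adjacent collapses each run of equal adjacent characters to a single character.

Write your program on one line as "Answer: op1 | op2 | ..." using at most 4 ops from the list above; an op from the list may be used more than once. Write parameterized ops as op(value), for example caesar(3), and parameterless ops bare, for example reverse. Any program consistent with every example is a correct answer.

drop_vowels | reverse | caesar(24) | swapcase

Check, running the answer program on each example:
  "kwelb" -> "kwlb" -> "blwk" -> "zjui" -> "ZJUI"
  "rvtz" -> "rvtz" -> "ztvr" -> "xrtp" -> "XRTP"
  "bvlpondtjze" -> "bvlpndtjz" -> "zjtdnplvb" -> "xhrblnjtz" -> "XHRBLNJTZ"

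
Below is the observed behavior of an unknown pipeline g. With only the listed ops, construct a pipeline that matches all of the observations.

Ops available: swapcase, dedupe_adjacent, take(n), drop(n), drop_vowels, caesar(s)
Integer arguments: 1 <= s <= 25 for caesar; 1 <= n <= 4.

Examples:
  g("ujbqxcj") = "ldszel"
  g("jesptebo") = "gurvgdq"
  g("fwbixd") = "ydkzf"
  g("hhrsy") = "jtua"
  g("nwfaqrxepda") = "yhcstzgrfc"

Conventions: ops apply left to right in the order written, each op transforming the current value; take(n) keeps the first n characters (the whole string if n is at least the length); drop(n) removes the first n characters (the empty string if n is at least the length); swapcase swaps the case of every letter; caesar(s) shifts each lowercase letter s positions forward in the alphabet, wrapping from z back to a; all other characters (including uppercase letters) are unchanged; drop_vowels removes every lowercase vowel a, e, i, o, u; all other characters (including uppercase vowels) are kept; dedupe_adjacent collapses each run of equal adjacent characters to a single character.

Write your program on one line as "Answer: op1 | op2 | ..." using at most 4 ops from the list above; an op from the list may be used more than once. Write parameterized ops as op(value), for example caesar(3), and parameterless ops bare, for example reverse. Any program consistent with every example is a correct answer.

caesar(20) | caesar(8) | drop(1)

Check, running the answer program on each example:
  "ujbqxcj" -> "odvkrwd" -> "wldszel" -> "ldszel"
  "jesptebo" -> "dymjnyvi" -> "lgurvgdq" -> "gurvgdq"
  "fwbixd" -> "zqvcrx" -> "hydkzf" -> "ydkzf"
  "hhrsy" -> "bblms" -> "jjtua" -> "jtua"
  "nwfaqrxepda" -> "hqzuklryjxu" -> "pyhcstzgrfc" -> "yhcstzgrfc"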